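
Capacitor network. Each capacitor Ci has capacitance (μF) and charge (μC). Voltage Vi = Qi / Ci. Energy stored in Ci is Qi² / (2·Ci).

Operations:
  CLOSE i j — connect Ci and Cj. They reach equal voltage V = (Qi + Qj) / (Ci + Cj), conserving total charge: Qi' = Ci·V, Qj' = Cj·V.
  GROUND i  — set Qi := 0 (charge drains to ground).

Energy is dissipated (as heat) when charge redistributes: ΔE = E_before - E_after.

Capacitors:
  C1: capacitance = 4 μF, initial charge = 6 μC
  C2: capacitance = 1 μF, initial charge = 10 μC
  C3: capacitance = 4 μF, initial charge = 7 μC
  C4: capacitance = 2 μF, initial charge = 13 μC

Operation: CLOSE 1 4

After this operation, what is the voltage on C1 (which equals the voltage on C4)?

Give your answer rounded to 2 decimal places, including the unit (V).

Initial: C1(4μF, Q=6μC, V=1.50V), C2(1μF, Q=10μC, V=10.00V), C3(4μF, Q=7μC, V=1.75V), C4(2μF, Q=13μC, V=6.50V)
Op 1: CLOSE 1-4: Q_total=19.00, C_total=6.00, V=3.17; Q1=12.67, Q4=6.33; dissipated=16.667

Answer: 3.17 V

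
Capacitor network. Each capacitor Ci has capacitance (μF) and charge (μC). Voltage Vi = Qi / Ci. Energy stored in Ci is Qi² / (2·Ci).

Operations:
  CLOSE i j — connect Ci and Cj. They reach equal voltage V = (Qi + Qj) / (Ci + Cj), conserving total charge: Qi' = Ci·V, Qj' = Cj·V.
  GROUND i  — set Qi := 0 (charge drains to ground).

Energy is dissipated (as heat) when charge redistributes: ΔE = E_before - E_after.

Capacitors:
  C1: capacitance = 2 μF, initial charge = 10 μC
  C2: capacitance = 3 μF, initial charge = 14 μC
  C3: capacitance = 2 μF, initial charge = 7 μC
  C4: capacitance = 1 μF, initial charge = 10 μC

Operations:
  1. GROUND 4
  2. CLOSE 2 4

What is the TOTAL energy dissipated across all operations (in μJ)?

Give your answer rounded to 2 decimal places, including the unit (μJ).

Answer: 58.17 μJ

Derivation:
Initial: C1(2μF, Q=10μC, V=5.00V), C2(3μF, Q=14μC, V=4.67V), C3(2μF, Q=7μC, V=3.50V), C4(1μF, Q=10μC, V=10.00V)
Op 1: GROUND 4: Q4=0; energy lost=50.000
Op 2: CLOSE 2-4: Q_total=14.00, C_total=4.00, V=3.50; Q2=10.50, Q4=3.50; dissipated=8.167
Total dissipated: 58.167 μJ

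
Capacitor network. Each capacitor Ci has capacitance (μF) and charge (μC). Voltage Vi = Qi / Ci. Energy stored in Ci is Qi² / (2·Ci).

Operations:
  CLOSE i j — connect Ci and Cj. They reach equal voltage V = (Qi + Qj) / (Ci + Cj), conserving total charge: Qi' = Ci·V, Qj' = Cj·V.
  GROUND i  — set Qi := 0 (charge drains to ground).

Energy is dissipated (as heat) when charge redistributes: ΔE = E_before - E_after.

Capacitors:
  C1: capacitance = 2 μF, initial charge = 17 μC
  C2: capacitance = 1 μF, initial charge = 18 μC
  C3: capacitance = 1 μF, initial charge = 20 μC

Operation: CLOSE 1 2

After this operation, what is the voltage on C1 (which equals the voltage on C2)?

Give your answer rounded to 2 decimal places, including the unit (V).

Initial: C1(2μF, Q=17μC, V=8.50V), C2(1μF, Q=18μC, V=18.00V), C3(1μF, Q=20μC, V=20.00V)
Op 1: CLOSE 1-2: Q_total=35.00, C_total=3.00, V=11.67; Q1=23.33, Q2=11.67; dissipated=30.083

Answer: 11.67 V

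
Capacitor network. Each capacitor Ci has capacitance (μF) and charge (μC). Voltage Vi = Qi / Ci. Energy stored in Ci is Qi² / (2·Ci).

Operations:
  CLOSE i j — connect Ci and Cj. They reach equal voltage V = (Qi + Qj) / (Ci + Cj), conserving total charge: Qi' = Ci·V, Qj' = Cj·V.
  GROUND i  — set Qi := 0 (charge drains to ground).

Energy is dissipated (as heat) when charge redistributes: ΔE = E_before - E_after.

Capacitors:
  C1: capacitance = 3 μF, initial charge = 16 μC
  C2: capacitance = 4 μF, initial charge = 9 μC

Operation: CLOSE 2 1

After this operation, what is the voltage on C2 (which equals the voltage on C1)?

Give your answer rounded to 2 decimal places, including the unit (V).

Initial: C1(3μF, Q=16μC, V=5.33V), C2(4μF, Q=9μC, V=2.25V)
Op 1: CLOSE 2-1: Q_total=25.00, C_total=7.00, V=3.57; Q2=14.29, Q1=10.71; dissipated=8.149

Answer: 3.57 V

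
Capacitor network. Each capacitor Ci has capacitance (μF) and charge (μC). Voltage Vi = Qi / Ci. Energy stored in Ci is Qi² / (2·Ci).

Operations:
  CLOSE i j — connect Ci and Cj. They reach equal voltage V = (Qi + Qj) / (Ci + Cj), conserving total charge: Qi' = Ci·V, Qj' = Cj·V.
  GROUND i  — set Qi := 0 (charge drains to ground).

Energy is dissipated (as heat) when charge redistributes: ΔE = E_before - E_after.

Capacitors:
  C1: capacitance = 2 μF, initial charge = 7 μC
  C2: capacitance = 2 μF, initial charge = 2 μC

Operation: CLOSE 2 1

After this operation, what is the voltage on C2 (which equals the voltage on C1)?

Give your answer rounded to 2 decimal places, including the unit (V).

Initial: C1(2μF, Q=7μC, V=3.50V), C2(2μF, Q=2μC, V=1.00V)
Op 1: CLOSE 2-1: Q_total=9.00, C_total=4.00, V=2.25; Q2=4.50, Q1=4.50; dissipated=3.125

Answer: 2.25 V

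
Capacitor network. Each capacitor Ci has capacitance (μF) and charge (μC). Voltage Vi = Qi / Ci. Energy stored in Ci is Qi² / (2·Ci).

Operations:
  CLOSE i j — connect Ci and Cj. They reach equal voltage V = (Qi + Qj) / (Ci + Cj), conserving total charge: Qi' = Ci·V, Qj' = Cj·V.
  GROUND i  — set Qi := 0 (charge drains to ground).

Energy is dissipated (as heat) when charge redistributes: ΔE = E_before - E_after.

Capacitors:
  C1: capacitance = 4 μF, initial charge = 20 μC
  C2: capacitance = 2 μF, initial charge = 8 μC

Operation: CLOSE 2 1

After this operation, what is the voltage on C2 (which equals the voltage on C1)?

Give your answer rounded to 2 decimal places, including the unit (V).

Answer: 4.67 V

Derivation:
Initial: C1(4μF, Q=20μC, V=5.00V), C2(2μF, Q=8μC, V=4.00V)
Op 1: CLOSE 2-1: Q_total=28.00, C_total=6.00, V=4.67; Q2=9.33, Q1=18.67; dissipated=0.667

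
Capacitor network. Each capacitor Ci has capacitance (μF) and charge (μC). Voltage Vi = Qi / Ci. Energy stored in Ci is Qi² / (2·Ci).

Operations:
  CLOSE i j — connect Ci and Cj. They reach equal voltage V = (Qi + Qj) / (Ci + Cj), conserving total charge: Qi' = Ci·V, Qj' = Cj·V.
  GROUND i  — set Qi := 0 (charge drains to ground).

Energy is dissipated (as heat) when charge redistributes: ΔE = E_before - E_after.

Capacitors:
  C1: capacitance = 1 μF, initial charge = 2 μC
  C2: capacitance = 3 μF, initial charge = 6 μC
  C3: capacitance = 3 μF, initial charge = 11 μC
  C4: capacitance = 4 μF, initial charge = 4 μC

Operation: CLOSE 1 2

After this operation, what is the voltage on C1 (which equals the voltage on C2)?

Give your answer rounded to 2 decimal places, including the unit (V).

Answer: 2.00 V

Derivation:
Initial: C1(1μF, Q=2μC, V=2.00V), C2(3μF, Q=6μC, V=2.00V), C3(3μF, Q=11μC, V=3.67V), C4(4μF, Q=4μC, V=1.00V)
Op 1: CLOSE 1-2: Q_total=8.00, C_total=4.00, V=2.00; Q1=2.00, Q2=6.00; dissipated=0.000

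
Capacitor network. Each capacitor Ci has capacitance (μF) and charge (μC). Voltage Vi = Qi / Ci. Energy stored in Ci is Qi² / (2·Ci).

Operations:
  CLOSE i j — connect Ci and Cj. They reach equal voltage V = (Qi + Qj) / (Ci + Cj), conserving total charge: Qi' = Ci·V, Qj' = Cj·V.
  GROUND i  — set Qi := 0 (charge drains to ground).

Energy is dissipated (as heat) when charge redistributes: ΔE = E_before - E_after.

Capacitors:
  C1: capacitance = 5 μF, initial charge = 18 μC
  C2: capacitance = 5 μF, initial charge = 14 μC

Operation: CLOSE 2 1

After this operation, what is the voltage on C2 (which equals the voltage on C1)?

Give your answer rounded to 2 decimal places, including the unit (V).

Answer: 3.20 V

Derivation:
Initial: C1(5μF, Q=18μC, V=3.60V), C2(5μF, Q=14μC, V=2.80V)
Op 1: CLOSE 2-1: Q_total=32.00, C_total=10.00, V=3.20; Q2=16.00, Q1=16.00; dissipated=0.800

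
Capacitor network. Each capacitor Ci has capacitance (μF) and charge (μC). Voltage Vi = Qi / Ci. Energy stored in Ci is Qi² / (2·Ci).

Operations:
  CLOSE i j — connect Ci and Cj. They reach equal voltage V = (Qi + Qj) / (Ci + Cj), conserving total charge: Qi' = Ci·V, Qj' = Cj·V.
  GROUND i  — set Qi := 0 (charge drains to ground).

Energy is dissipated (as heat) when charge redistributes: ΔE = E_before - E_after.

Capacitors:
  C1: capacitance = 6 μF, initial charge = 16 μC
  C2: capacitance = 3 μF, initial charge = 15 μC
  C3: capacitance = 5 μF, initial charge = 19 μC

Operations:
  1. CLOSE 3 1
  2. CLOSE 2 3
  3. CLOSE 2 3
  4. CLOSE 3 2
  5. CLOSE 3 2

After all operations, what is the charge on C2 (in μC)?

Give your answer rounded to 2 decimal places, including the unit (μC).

Answer: 11.59 μC

Derivation:
Initial: C1(6μF, Q=16μC, V=2.67V), C2(3μF, Q=15μC, V=5.00V), C3(5μF, Q=19μC, V=3.80V)
Op 1: CLOSE 3-1: Q_total=35.00, C_total=11.00, V=3.18; Q3=15.91, Q1=19.09; dissipated=1.752
Op 2: CLOSE 2-3: Q_total=30.91, C_total=8.00, V=3.86; Q2=11.59, Q3=19.32; dissipated=3.099
Op 3: CLOSE 2-3: Q_total=30.91, C_total=8.00, V=3.86; Q2=11.59, Q3=19.32; dissipated=0.000
Op 4: CLOSE 3-2: Q_total=30.91, C_total=8.00, V=3.86; Q3=19.32, Q2=11.59; dissipated=0.000
Op 5: CLOSE 3-2: Q_total=30.91, C_total=8.00, V=3.86; Q3=19.32, Q2=11.59; dissipated=0.000
Final charges: Q1=19.09, Q2=11.59, Q3=19.32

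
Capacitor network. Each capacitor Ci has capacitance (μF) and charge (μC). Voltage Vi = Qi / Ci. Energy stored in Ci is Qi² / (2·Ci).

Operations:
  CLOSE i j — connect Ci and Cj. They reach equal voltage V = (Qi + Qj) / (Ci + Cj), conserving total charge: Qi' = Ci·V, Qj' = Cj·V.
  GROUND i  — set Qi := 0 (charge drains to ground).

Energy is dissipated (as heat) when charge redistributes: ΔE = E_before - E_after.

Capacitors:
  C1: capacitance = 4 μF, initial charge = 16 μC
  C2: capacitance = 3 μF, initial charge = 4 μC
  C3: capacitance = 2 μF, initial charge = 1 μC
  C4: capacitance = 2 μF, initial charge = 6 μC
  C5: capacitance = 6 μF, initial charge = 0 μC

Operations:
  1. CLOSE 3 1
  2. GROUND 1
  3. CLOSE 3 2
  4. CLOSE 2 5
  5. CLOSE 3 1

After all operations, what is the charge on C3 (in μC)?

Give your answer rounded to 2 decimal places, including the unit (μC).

Answer: 1.29 μC

Derivation:
Initial: C1(4μF, Q=16μC, V=4.00V), C2(3μF, Q=4μC, V=1.33V), C3(2μF, Q=1μC, V=0.50V), C4(2μF, Q=6μC, V=3.00V), C5(6μF, Q=0μC, V=0.00V)
Op 1: CLOSE 3-1: Q_total=17.00, C_total=6.00, V=2.83; Q3=5.67, Q1=11.33; dissipated=8.167
Op 2: GROUND 1: Q1=0; energy lost=16.056
Op 3: CLOSE 3-2: Q_total=9.67, C_total=5.00, V=1.93; Q3=3.87, Q2=5.80; dissipated=1.350
Op 4: CLOSE 2-5: Q_total=5.80, C_total=9.00, V=0.64; Q2=1.93, Q5=3.87; dissipated=3.738
Op 5: CLOSE 3-1: Q_total=3.87, C_total=6.00, V=0.64; Q3=1.29, Q1=2.58; dissipated=2.492
Final charges: Q1=2.58, Q2=1.93, Q3=1.29, Q4=6.00, Q5=3.87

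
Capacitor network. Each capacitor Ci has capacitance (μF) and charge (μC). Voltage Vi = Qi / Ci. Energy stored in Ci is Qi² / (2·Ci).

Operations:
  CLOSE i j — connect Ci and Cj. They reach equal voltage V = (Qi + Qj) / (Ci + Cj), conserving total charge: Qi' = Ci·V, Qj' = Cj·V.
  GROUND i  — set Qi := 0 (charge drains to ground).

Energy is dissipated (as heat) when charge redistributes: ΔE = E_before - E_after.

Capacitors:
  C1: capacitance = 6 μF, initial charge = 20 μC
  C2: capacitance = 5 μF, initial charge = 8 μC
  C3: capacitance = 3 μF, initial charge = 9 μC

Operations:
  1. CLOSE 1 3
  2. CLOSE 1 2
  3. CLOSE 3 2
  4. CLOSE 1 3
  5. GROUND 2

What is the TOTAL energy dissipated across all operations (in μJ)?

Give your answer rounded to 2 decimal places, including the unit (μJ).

Answer: 23.35 μJ

Derivation:
Initial: C1(6μF, Q=20μC, V=3.33V), C2(5μF, Q=8μC, V=1.60V), C3(3μF, Q=9μC, V=3.00V)
Op 1: CLOSE 1-3: Q_total=29.00, C_total=9.00, V=3.22; Q1=19.33, Q3=9.67; dissipated=0.111
Op 2: CLOSE 1-2: Q_total=27.33, C_total=11.00, V=2.48; Q1=14.91, Q2=12.42; dissipated=3.589
Op 3: CLOSE 3-2: Q_total=22.09, C_total=8.00, V=2.76; Q3=8.28, Q2=13.81; dissipated=0.510
Op 4: CLOSE 1-3: Q_total=23.19, C_total=9.00, V=2.58; Q1=15.46, Q3=7.73; dissipated=0.076
Op 5: GROUND 2: Q2=0; energy lost=19.063
Total dissipated: 23.349 μJ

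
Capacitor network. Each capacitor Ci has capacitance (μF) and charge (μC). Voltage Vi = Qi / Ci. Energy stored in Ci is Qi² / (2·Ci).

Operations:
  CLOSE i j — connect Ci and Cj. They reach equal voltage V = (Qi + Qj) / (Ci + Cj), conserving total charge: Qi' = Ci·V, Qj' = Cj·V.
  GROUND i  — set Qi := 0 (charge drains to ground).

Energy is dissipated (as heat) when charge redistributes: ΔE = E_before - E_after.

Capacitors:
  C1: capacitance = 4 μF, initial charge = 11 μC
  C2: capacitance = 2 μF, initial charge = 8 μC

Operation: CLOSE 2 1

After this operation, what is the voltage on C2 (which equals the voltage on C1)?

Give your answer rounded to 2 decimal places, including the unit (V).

Initial: C1(4μF, Q=11μC, V=2.75V), C2(2μF, Q=8μC, V=4.00V)
Op 1: CLOSE 2-1: Q_total=19.00, C_total=6.00, V=3.17; Q2=6.33, Q1=12.67; dissipated=1.042

Answer: 3.17 V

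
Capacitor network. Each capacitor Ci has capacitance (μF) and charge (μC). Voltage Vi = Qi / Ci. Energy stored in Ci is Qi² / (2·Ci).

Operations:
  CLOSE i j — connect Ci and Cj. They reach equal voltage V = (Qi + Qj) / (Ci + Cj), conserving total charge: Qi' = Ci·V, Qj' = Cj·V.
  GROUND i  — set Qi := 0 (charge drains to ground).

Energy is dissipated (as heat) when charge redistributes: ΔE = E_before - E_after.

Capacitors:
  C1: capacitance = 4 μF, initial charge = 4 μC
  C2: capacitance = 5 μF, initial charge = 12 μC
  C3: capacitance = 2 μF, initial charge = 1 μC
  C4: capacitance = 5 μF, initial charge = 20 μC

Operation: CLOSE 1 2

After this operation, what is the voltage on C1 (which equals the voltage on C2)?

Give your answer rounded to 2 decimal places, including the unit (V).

Answer: 1.78 V

Derivation:
Initial: C1(4μF, Q=4μC, V=1.00V), C2(5μF, Q=12μC, V=2.40V), C3(2μF, Q=1μC, V=0.50V), C4(5μF, Q=20μC, V=4.00V)
Op 1: CLOSE 1-2: Q_total=16.00, C_total=9.00, V=1.78; Q1=7.11, Q2=8.89; dissipated=2.178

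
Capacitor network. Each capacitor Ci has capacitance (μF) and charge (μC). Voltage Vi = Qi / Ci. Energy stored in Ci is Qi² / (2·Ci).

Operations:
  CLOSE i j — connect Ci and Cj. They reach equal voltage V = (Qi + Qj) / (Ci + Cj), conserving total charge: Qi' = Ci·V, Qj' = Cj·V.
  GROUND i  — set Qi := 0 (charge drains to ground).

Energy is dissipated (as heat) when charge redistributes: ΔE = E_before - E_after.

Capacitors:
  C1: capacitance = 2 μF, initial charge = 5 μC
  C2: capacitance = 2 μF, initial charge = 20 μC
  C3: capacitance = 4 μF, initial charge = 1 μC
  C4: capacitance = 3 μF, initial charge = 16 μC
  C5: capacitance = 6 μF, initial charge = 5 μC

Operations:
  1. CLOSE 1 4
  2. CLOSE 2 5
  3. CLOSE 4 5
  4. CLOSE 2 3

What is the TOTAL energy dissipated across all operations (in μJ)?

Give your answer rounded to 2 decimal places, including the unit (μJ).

Answer: 74.50 μJ

Derivation:
Initial: C1(2μF, Q=5μC, V=2.50V), C2(2μF, Q=20μC, V=10.00V), C3(4μF, Q=1μC, V=0.25V), C4(3μF, Q=16μC, V=5.33V), C5(6μF, Q=5μC, V=0.83V)
Op 1: CLOSE 1-4: Q_total=21.00, C_total=5.00, V=4.20; Q1=8.40, Q4=12.60; dissipated=4.817
Op 2: CLOSE 2-5: Q_total=25.00, C_total=8.00, V=3.12; Q2=6.25, Q5=18.75; dissipated=63.021
Op 3: CLOSE 4-5: Q_total=31.35, C_total=9.00, V=3.48; Q4=10.45, Q5=20.90; dissipated=1.156
Op 4: CLOSE 2-3: Q_total=7.25, C_total=6.00, V=1.21; Q2=2.42, Q3=4.83; dissipated=5.510
Total dissipated: 74.504 μJ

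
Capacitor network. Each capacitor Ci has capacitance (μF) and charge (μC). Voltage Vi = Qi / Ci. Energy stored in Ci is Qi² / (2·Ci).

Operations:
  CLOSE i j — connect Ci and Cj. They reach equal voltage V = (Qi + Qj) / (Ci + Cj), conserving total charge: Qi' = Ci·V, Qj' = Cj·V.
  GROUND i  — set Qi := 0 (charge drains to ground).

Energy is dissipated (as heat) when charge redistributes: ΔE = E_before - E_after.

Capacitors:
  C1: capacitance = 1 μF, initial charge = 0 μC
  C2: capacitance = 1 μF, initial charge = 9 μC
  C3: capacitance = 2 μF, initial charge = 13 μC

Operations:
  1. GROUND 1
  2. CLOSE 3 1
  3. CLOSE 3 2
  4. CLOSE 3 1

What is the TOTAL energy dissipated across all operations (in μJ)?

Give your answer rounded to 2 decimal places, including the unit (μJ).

Initial: C1(1μF, Q=0μC, V=0.00V), C2(1μF, Q=9μC, V=9.00V), C3(2μF, Q=13μC, V=6.50V)
Op 1: GROUND 1: Q1=0; energy lost=0.000
Op 2: CLOSE 3-1: Q_total=13.00, C_total=3.00, V=4.33; Q3=8.67, Q1=4.33; dissipated=14.083
Op 3: CLOSE 3-2: Q_total=17.67, C_total=3.00, V=5.89; Q3=11.78, Q2=5.89; dissipated=7.259
Op 4: CLOSE 3-1: Q_total=16.11, C_total=3.00, V=5.37; Q3=10.74, Q1=5.37; dissipated=0.807
Total dissipated: 22.149 μJ

Answer: 22.15 μJ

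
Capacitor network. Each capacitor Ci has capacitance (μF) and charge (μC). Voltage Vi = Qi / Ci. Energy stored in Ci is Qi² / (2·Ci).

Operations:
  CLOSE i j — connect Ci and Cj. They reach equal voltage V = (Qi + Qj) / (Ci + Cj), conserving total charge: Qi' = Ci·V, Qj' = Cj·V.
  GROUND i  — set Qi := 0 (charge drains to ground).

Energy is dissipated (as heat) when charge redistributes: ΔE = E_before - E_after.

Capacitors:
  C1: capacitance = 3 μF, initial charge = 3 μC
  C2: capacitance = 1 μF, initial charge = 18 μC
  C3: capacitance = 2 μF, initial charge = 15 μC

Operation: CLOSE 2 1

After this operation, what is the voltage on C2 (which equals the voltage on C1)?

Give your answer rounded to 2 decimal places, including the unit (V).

Initial: C1(3μF, Q=3μC, V=1.00V), C2(1μF, Q=18μC, V=18.00V), C3(2μF, Q=15μC, V=7.50V)
Op 1: CLOSE 2-1: Q_total=21.00, C_total=4.00, V=5.25; Q2=5.25, Q1=15.75; dissipated=108.375

Answer: 5.25 V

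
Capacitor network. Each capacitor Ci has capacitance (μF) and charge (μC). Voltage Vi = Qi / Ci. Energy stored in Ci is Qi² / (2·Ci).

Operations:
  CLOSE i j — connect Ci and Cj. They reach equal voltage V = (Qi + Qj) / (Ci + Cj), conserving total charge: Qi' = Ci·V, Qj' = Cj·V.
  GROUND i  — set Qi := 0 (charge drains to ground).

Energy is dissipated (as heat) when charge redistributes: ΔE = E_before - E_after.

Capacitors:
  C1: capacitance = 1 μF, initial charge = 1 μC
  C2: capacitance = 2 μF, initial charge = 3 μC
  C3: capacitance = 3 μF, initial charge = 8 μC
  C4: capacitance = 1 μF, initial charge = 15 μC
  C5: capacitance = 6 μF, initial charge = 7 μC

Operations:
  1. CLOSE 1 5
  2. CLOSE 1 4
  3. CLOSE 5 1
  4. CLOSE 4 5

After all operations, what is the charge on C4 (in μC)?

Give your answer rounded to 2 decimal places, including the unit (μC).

Initial: C1(1μF, Q=1μC, V=1.00V), C2(2μF, Q=3μC, V=1.50V), C3(3μF, Q=8μC, V=2.67V), C4(1μF, Q=15μC, V=15.00V), C5(6μF, Q=7μC, V=1.17V)
Op 1: CLOSE 1-5: Q_total=8.00, C_total=7.00, V=1.14; Q1=1.14, Q5=6.86; dissipated=0.012
Op 2: CLOSE 1-4: Q_total=16.14, C_total=2.00, V=8.07; Q1=8.07, Q4=8.07; dissipated=48.005
Op 3: CLOSE 5-1: Q_total=14.93, C_total=7.00, V=2.13; Q5=12.80, Q1=2.13; dissipated=20.574
Op 4: CLOSE 4-5: Q_total=20.87, C_total=7.00, V=2.98; Q4=2.98, Q5=17.89; dissipated=15.115
Final charges: Q1=2.13, Q2=3.00, Q3=8.00, Q4=2.98, Q5=17.89

Answer: 2.98 μC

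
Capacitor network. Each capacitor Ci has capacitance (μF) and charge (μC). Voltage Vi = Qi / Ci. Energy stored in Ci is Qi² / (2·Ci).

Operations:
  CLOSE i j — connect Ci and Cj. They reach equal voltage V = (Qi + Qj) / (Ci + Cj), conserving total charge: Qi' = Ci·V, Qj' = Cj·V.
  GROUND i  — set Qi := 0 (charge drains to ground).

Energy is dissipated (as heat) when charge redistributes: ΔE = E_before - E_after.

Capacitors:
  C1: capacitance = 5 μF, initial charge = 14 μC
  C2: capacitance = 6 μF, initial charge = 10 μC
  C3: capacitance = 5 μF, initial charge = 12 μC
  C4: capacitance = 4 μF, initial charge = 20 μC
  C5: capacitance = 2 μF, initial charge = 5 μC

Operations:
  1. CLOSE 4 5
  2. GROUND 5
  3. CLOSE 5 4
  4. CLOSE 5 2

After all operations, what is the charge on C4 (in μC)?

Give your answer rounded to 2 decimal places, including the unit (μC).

Answer: 11.11 μC

Derivation:
Initial: C1(5μF, Q=14μC, V=2.80V), C2(6μF, Q=10μC, V=1.67V), C3(5μF, Q=12μC, V=2.40V), C4(4μF, Q=20μC, V=5.00V), C5(2μF, Q=5μC, V=2.50V)
Op 1: CLOSE 4-5: Q_total=25.00, C_total=6.00, V=4.17; Q4=16.67, Q5=8.33; dissipated=4.167
Op 2: GROUND 5: Q5=0; energy lost=17.361
Op 3: CLOSE 5-4: Q_total=16.67, C_total=6.00, V=2.78; Q5=5.56, Q4=11.11; dissipated=11.574
Op 4: CLOSE 5-2: Q_total=15.56, C_total=8.00, V=1.94; Q5=3.89, Q2=11.67; dissipated=0.926
Final charges: Q1=14.00, Q2=11.67, Q3=12.00, Q4=11.11, Q5=3.89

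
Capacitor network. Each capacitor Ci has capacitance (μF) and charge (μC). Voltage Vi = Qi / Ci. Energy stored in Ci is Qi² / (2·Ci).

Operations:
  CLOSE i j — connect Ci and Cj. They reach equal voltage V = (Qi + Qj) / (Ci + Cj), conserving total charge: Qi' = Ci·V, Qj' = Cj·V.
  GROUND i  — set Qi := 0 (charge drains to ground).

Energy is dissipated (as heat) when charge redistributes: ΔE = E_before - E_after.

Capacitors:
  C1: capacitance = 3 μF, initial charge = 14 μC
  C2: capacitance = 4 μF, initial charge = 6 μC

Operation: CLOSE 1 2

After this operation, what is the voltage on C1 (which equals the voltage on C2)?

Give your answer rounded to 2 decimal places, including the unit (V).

Answer: 2.86 V

Derivation:
Initial: C1(3μF, Q=14μC, V=4.67V), C2(4μF, Q=6μC, V=1.50V)
Op 1: CLOSE 1-2: Q_total=20.00, C_total=7.00, V=2.86; Q1=8.57, Q2=11.43; dissipated=8.595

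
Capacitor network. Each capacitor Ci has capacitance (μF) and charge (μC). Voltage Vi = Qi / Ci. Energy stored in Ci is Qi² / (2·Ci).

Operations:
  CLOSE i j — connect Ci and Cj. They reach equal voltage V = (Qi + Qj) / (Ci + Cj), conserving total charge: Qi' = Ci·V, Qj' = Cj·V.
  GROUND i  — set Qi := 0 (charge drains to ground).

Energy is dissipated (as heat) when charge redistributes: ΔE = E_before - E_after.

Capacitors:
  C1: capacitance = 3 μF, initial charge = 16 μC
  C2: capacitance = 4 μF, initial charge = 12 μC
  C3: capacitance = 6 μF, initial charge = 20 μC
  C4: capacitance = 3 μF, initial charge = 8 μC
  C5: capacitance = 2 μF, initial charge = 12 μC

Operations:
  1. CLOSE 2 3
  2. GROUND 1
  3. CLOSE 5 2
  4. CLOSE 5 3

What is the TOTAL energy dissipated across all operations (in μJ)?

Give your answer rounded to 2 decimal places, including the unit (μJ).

Answer: 48.68 μJ

Derivation:
Initial: C1(3μF, Q=16μC, V=5.33V), C2(4μF, Q=12μC, V=3.00V), C3(6μF, Q=20μC, V=3.33V), C4(3μF, Q=8μC, V=2.67V), C5(2μF, Q=12μC, V=6.00V)
Op 1: CLOSE 2-3: Q_total=32.00, C_total=10.00, V=3.20; Q2=12.80, Q3=19.20; dissipated=0.133
Op 2: GROUND 1: Q1=0; energy lost=42.667
Op 3: CLOSE 5-2: Q_total=24.80, C_total=6.00, V=4.13; Q5=8.27, Q2=16.53; dissipated=5.227
Op 4: CLOSE 5-3: Q_total=27.47, C_total=8.00, V=3.43; Q5=6.87, Q3=20.60; dissipated=0.653
Total dissipated: 48.680 μJ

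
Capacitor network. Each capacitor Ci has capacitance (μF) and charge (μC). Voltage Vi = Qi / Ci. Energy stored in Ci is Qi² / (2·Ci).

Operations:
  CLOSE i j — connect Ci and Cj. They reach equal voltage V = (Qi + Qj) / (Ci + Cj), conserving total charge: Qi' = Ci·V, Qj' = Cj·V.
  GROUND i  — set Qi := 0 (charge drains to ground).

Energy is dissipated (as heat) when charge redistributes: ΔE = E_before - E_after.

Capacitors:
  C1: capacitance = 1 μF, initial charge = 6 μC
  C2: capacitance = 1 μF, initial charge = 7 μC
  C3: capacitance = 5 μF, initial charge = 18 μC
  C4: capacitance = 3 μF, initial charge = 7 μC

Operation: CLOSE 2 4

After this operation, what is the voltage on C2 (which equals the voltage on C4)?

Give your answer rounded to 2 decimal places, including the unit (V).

Answer: 3.50 V

Derivation:
Initial: C1(1μF, Q=6μC, V=6.00V), C2(1μF, Q=7μC, V=7.00V), C3(5μF, Q=18μC, V=3.60V), C4(3μF, Q=7μC, V=2.33V)
Op 1: CLOSE 2-4: Q_total=14.00, C_total=4.00, V=3.50; Q2=3.50, Q4=10.50; dissipated=8.167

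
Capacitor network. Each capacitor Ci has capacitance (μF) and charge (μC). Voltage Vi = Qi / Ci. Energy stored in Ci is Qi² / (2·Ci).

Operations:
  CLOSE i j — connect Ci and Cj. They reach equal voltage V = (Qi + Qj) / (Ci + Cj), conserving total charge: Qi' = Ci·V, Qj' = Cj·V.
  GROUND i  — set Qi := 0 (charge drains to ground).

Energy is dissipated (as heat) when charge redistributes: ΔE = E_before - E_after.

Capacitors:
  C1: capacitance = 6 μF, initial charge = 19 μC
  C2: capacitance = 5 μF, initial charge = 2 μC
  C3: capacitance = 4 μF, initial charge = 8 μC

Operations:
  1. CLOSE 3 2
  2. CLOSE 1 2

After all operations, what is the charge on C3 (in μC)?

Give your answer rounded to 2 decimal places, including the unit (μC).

Answer: 4.44 μC

Derivation:
Initial: C1(6μF, Q=19μC, V=3.17V), C2(5μF, Q=2μC, V=0.40V), C3(4μF, Q=8μC, V=2.00V)
Op 1: CLOSE 3-2: Q_total=10.00, C_total=9.00, V=1.11; Q3=4.44, Q2=5.56; dissipated=2.844
Op 2: CLOSE 1-2: Q_total=24.56, C_total=11.00, V=2.23; Q1=13.39, Q2=11.16; dissipated=5.762
Final charges: Q1=13.39, Q2=11.16, Q3=4.44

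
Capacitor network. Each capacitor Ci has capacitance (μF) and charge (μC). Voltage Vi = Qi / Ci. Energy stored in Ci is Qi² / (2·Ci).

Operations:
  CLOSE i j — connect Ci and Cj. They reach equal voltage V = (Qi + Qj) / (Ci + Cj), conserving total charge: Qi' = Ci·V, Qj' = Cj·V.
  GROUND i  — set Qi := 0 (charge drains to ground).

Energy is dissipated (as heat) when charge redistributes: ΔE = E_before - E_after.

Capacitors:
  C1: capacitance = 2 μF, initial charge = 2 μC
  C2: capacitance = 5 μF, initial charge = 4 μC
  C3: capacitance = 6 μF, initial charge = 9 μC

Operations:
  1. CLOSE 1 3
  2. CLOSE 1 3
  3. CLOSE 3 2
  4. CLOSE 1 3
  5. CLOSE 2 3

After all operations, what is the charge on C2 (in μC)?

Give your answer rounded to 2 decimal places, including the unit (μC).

Answer: 5.75 μC

Derivation:
Initial: C1(2μF, Q=2μC, V=1.00V), C2(5μF, Q=4μC, V=0.80V), C3(6μF, Q=9μC, V=1.50V)
Op 1: CLOSE 1-3: Q_total=11.00, C_total=8.00, V=1.38; Q1=2.75, Q3=8.25; dissipated=0.188
Op 2: CLOSE 1-3: Q_total=11.00, C_total=8.00, V=1.38; Q1=2.75, Q3=8.25; dissipated=0.000
Op 3: CLOSE 3-2: Q_total=12.25, C_total=11.00, V=1.11; Q3=6.68, Q2=5.57; dissipated=0.451
Op 4: CLOSE 1-3: Q_total=9.43, C_total=8.00, V=1.18; Q1=2.36, Q3=7.07; dissipated=0.051
Op 5: CLOSE 2-3: Q_total=12.64, C_total=11.00, V=1.15; Q2=5.75, Q3=6.90; dissipated=0.006
Final charges: Q1=2.36, Q2=5.75, Q3=6.90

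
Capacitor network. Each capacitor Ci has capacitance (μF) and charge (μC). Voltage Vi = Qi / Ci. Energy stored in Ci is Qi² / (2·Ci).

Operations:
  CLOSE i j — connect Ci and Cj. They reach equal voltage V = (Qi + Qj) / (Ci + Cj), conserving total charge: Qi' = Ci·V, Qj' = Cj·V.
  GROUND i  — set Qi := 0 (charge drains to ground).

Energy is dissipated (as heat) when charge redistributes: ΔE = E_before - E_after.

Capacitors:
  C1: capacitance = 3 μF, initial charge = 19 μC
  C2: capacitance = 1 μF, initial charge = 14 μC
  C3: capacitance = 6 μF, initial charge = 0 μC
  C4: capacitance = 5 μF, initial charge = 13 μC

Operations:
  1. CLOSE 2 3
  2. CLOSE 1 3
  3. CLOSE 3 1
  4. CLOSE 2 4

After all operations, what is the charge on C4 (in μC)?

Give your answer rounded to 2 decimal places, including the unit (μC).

Answer: 12.50 μC

Derivation:
Initial: C1(3μF, Q=19μC, V=6.33V), C2(1μF, Q=14μC, V=14.00V), C3(6μF, Q=0μC, V=0.00V), C4(5μF, Q=13μC, V=2.60V)
Op 1: CLOSE 2-3: Q_total=14.00, C_total=7.00, V=2.00; Q2=2.00, Q3=12.00; dissipated=84.000
Op 2: CLOSE 1-3: Q_total=31.00, C_total=9.00, V=3.44; Q1=10.33, Q3=20.67; dissipated=18.778
Op 3: CLOSE 3-1: Q_total=31.00, C_total=9.00, V=3.44; Q3=20.67, Q1=10.33; dissipated=0.000
Op 4: CLOSE 2-4: Q_total=15.00, C_total=6.00, V=2.50; Q2=2.50, Q4=12.50; dissipated=0.150
Final charges: Q1=10.33, Q2=2.50, Q3=20.67, Q4=12.50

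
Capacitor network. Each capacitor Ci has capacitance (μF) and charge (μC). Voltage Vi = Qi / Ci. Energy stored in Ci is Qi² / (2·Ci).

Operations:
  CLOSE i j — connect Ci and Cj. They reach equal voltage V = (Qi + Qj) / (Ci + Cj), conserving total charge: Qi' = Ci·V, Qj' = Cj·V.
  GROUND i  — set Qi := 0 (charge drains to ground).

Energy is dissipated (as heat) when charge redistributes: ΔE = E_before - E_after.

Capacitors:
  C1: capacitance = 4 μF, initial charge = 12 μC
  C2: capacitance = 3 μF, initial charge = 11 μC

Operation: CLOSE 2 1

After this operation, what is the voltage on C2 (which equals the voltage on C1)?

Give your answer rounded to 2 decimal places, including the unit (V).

Initial: C1(4μF, Q=12μC, V=3.00V), C2(3μF, Q=11μC, V=3.67V)
Op 1: CLOSE 2-1: Q_total=23.00, C_total=7.00, V=3.29; Q2=9.86, Q1=13.14; dissipated=0.381

Answer: 3.29 V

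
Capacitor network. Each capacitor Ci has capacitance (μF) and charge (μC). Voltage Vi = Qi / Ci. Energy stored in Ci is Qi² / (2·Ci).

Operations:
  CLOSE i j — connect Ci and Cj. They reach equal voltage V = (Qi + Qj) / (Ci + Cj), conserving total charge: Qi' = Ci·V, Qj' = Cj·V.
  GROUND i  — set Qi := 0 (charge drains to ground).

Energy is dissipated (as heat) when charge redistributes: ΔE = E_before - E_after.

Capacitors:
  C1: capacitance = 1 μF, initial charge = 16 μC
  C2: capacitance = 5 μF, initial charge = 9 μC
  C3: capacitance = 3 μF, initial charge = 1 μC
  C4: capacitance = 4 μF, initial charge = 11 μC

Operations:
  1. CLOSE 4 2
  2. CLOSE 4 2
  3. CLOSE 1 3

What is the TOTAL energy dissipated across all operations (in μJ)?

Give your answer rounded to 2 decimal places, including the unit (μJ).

Initial: C1(1μF, Q=16μC, V=16.00V), C2(5μF, Q=9μC, V=1.80V), C3(3μF, Q=1μC, V=0.33V), C4(4μF, Q=11μC, V=2.75V)
Op 1: CLOSE 4-2: Q_total=20.00, C_total=9.00, V=2.22; Q4=8.89, Q2=11.11; dissipated=1.003
Op 2: CLOSE 4-2: Q_total=20.00, C_total=9.00, V=2.22; Q4=8.89, Q2=11.11; dissipated=0.000
Op 3: CLOSE 1-3: Q_total=17.00, C_total=4.00, V=4.25; Q1=4.25, Q3=12.75; dissipated=92.042
Total dissipated: 93.044 μJ

Answer: 93.04 μJ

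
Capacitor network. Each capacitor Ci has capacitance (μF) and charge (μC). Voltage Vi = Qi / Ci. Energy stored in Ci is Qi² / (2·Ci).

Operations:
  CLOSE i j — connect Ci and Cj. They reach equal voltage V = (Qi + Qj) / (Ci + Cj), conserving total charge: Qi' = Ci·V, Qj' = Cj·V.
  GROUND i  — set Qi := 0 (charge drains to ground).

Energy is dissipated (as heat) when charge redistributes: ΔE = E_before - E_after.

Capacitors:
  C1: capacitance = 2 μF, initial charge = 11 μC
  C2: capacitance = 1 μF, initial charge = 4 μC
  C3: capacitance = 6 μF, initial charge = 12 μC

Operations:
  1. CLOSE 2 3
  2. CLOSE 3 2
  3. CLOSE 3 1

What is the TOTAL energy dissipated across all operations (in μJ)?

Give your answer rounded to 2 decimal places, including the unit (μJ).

Answer: 9.46 μJ

Derivation:
Initial: C1(2μF, Q=11μC, V=5.50V), C2(1μF, Q=4μC, V=4.00V), C3(6μF, Q=12μC, V=2.00V)
Op 1: CLOSE 2-3: Q_total=16.00, C_total=7.00, V=2.29; Q2=2.29, Q3=13.71; dissipated=1.714
Op 2: CLOSE 3-2: Q_total=16.00, C_total=7.00, V=2.29; Q3=13.71, Q2=2.29; dissipated=0.000
Op 3: CLOSE 3-1: Q_total=24.71, C_total=8.00, V=3.09; Q3=18.54, Q1=6.18; dissipated=7.749
Total dissipated: 9.463 μJ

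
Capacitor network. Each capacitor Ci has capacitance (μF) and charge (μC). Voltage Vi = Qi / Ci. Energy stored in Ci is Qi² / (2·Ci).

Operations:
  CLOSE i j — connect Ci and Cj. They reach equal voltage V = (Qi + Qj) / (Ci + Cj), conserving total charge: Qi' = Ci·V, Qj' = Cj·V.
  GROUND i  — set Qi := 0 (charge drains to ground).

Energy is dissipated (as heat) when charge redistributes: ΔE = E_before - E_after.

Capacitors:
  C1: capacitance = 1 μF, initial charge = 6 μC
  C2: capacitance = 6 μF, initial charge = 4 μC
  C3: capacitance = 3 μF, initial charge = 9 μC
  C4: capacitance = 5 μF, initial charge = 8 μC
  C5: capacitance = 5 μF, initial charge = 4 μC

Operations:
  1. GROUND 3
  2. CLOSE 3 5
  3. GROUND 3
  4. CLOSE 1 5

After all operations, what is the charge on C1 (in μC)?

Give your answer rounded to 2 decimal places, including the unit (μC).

Initial: C1(1μF, Q=6μC, V=6.00V), C2(6μF, Q=4μC, V=0.67V), C3(3μF, Q=9μC, V=3.00V), C4(5μF, Q=8μC, V=1.60V), C5(5μF, Q=4μC, V=0.80V)
Op 1: GROUND 3: Q3=0; energy lost=13.500
Op 2: CLOSE 3-5: Q_total=4.00, C_total=8.00, V=0.50; Q3=1.50, Q5=2.50; dissipated=0.600
Op 3: GROUND 3: Q3=0; energy lost=0.375
Op 4: CLOSE 1-5: Q_total=8.50, C_total=6.00, V=1.42; Q1=1.42, Q5=7.08; dissipated=12.604
Final charges: Q1=1.42, Q2=4.00, Q3=0.00, Q4=8.00, Q5=7.08

Answer: 1.42 μC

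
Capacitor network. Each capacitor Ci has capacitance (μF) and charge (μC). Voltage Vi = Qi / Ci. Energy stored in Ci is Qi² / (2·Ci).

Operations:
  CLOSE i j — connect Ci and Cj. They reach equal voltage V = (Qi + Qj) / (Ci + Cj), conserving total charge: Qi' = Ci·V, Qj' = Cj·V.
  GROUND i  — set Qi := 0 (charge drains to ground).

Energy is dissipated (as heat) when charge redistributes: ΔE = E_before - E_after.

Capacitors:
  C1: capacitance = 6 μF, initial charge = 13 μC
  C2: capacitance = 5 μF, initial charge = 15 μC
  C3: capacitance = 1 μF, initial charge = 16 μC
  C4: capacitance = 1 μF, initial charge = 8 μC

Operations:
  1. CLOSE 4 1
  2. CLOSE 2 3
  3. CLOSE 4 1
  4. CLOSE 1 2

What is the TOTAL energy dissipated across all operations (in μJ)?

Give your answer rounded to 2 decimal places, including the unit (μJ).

Answer: 91.40 μJ

Derivation:
Initial: C1(6μF, Q=13μC, V=2.17V), C2(5μF, Q=15μC, V=3.00V), C3(1μF, Q=16μC, V=16.00V), C4(1μF, Q=8μC, V=8.00V)
Op 1: CLOSE 4-1: Q_total=21.00, C_total=7.00, V=3.00; Q4=3.00, Q1=18.00; dissipated=14.583
Op 2: CLOSE 2-3: Q_total=31.00, C_total=6.00, V=5.17; Q2=25.83, Q3=5.17; dissipated=70.417
Op 3: CLOSE 4-1: Q_total=21.00, C_total=7.00, V=3.00; Q4=3.00, Q1=18.00; dissipated=0.000
Op 4: CLOSE 1-2: Q_total=43.83, C_total=11.00, V=3.98; Q1=23.91, Q2=19.92; dissipated=6.402
Total dissipated: 91.402 μJ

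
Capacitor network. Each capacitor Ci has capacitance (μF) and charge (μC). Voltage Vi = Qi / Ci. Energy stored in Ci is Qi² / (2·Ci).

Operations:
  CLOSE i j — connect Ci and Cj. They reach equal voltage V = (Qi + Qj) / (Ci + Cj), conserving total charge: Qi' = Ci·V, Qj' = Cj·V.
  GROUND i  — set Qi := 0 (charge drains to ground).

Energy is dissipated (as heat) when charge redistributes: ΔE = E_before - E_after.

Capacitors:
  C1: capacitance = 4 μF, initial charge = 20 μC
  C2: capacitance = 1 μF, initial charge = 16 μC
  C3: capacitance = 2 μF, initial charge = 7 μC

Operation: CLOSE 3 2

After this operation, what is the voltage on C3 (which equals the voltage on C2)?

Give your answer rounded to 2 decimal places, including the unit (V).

Answer: 7.67 V

Derivation:
Initial: C1(4μF, Q=20μC, V=5.00V), C2(1μF, Q=16μC, V=16.00V), C3(2μF, Q=7μC, V=3.50V)
Op 1: CLOSE 3-2: Q_total=23.00, C_total=3.00, V=7.67; Q3=15.33, Q2=7.67; dissipated=52.083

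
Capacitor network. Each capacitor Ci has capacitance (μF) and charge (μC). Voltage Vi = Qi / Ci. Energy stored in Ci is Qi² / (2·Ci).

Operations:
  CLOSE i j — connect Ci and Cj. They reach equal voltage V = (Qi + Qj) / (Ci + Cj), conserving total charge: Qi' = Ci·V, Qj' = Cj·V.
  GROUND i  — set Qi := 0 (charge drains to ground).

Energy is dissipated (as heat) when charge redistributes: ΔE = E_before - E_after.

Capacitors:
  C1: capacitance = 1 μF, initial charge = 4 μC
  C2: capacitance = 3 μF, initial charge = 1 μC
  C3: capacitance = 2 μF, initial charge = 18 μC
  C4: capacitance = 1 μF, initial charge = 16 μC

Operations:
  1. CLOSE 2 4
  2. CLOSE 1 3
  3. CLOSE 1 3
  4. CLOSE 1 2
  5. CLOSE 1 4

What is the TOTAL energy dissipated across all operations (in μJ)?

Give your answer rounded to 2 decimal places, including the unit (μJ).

Answer: 104.09 μJ

Derivation:
Initial: C1(1μF, Q=4μC, V=4.00V), C2(3μF, Q=1μC, V=0.33V), C3(2μF, Q=18μC, V=9.00V), C4(1μF, Q=16μC, V=16.00V)
Op 1: CLOSE 2-4: Q_total=17.00, C_total=4.00, V=4.25; Q2=12.75, Q4=4.25; dissipated=92.042
Op 2: CLOSE 1-3: Q_total=22.00, C_total=3.00, V=7.33; Q1=7.33, Q3=14.67; dissipated=8.333
Op 3: CLOSE 1-3: Q_total=22.00, C_total=3.00, V=7.33; Q1=7.33, Q3=14.67; dissipated=0.000
Op 4: CLOSE 1-2: Q_total=20.08, C_total=4.00, V=5.02; Q1=5.02, Q2=15.06; dissipated=3.565
Op 5: CLOSE 1-4: Q_total=9.27, C_total=2.00, V=4.64; Q1=4.64, Q4=4.64; dissipated=0.149
Total dissipated: 104.089 μJ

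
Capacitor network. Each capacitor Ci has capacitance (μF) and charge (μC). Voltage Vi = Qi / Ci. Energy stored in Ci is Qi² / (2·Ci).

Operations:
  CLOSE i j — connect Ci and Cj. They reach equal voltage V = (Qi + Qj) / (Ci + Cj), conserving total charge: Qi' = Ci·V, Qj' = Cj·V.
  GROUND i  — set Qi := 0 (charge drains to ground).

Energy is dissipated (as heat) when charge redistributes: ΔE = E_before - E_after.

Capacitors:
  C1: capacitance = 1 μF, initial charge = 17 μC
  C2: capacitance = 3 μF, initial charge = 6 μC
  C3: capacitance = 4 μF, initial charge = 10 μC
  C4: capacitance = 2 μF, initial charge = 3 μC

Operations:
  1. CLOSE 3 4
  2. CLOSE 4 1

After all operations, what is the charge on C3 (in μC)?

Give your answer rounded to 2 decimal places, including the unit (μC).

Initial: C1(1μF, Q=17μC, V=17.00V), C2(3μF, Q=6μC, V=2.00V), C3(4μF, Q=10μC, V=2.50V), C4(2μF, Q=3μC, V=1.50V)
Op 1: CLOSE 3-4: Q_total=13.00, C_total=6.00, V=2.17; Q3=8.67, Q4=4.33; dissipated=0.667
Op 2: CLOSE 4-1: Q_total=21.33, C_total=3.00, V=7.11; Q4=14.22, Q1=7.11; dissipated=73.343
Final charges: Q1=7.11, Q2=6.00, Q3=8.67, Q4=14.22

Answer: 8.67 μC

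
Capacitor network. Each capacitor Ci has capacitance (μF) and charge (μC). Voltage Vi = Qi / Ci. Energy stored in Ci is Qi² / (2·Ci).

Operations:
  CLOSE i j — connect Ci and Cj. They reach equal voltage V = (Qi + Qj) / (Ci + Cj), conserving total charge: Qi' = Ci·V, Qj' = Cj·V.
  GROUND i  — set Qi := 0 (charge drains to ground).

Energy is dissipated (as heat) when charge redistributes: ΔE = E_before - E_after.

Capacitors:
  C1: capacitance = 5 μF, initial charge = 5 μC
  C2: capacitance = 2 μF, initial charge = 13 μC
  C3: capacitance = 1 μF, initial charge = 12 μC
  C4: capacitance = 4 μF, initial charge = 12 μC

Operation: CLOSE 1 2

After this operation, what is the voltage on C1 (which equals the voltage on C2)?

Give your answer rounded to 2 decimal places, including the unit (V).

Answer: 2.57 V

Derivation:
Initial: C1(5μF, Q=5μC, V=1.00V), C2(2μF, Q=13μC, V=6.50V), C3(1μF, Q=12μC, V=12.00V), C4(4μF, Q=12μC, V=3.00V)
Op 1: CLOSE 1-2: Q_total=18.00, C_total=7.00, V=2.57; Q1=12.86, Q2=5.14; dissipated=21.607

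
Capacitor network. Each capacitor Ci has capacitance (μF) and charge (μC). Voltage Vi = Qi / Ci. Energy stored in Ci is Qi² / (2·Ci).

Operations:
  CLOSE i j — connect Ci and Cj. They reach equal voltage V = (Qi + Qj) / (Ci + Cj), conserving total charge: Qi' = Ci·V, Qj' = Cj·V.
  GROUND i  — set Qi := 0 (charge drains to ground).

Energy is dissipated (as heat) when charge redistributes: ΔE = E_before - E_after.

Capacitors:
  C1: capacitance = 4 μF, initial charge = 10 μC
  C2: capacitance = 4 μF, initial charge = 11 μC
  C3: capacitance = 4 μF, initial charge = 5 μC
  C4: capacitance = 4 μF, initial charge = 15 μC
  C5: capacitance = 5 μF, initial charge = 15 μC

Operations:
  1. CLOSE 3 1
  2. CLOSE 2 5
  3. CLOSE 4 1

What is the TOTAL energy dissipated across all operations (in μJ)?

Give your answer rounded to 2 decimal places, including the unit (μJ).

Initial: C1(4μF, Q=10μC, V=2.50V), C2(4μF, Q=11μC, V=2.75V), C3(4μF, Q=5μC, V=1.25V), C4(4μF, Q=15μC, V=3.75V), C5(5μF, Q=15μC, V=3.00V)
Op 1: CLOSE 3-1: Q_total=15.00, C_total=8.00, V=1.88; Q3=7.50, Q1=7.50; dissipated=1.562
Op 2: CLOSE 2-5: Q_total=26.00, C_total=9.00, V=2.89; Q2=11.56, Q5=14.44; dissipated=0.069
Op 3: CLOSE 4-1: Q_total=22.50, C_total=8.00, V=2.81; Q4=11.25, Q1=11.25; dissipated=3.516
Total dissipated: 5.148 μJ

Answer: 5.15 μJ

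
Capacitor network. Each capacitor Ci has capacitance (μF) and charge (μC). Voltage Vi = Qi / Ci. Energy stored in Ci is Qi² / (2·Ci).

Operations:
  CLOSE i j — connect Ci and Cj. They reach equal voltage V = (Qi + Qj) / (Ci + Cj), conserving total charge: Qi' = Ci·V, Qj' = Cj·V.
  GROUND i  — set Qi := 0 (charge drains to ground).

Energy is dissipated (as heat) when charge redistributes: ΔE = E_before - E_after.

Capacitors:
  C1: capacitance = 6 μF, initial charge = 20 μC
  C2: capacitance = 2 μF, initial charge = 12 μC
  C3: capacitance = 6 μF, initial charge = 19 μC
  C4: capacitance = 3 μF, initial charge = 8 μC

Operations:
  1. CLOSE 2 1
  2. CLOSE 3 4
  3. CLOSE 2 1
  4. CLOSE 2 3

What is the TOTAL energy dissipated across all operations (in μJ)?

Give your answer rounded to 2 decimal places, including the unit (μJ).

Answer: 6.33 μJ

Derivation:
Initial: C1(6μF, Q=20μC, V=3.33V), C2(2μF, Q=12μC, V=6.00V), C3(6μF, Q=19μC, V=3.17V), C4(3μF, Q=8μC, V=2.67V)
Op 1: CLOSE 2-1: Q_total=32.00, C_total=8.00, V=4.00; Q2=8.00, Q1=24.00; dissipated=5.333
Op 2: CLOSE 3-4: Q_total=27.00, C_total=9.00, V=3.00; Q3=18.00, Q4=9.00; dissipated=0.250
Op 3: CLOSE 2-1: Q_total=32.00, C_total=8.00, V=4.00; Q2=8.00, Q1=24.00; dissipated=0.000
Op 4: CLOSE 2-3: Q_total=26.00, C_total=8.00, V=3.25; Q2=6.50, Q3=19.50; dissipated=0.750
Total dissipated: 6.333 μJ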